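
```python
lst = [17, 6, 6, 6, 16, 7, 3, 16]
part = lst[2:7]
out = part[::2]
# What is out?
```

lst has length 8. The slice lst[2:7] selects indices [2, 3, 4, 5, 6] (2->6, 3->6, 4->16, 5->7, 6->3), giving [6, 6, 16, 7, 3]. So part = [6, 6, 16, 7, 3]. part has length 5. The slice part[::2] selects indices [0, 2, 4] (0->6, 2->16, 4->3), giving [6, 16, 3].

[6, 16, 3]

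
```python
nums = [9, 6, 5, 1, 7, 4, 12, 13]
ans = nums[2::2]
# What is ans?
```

nums has length 8. The slice nums[2::2] selects indices [2, 4, 6] (2->5, 4->7, 6->12), giving [5, 7, 12].

[5, 7, 12]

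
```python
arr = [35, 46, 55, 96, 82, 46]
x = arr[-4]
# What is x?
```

arr has length 6. Negative index -4 maps to positive index 6 + (-4) = 2. arr[2] = 55.

55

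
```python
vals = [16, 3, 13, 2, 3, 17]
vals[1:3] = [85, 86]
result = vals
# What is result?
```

vals starts as [16, 3, 13, 2, 3, 17] (length 6). The slice vals[1:3] covers indices [1, 2] with values [3, 13]. Replacing that slice with [85, 86] (same length) produces [16, 85, 86, 2, 3, 17].

[16, 85, 86, 2, 3, 17]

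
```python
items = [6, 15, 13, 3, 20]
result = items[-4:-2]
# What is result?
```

items has length 5. The slice items[-4:-2] selects indices [1, 2] (1->15, 2->13), giving [15, 13].

[15, 13]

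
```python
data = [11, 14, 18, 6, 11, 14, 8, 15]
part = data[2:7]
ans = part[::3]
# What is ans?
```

data has length 8. The slice data[2:7] selects indices [2, 3, 4, 5, 6] (2->18, 3->6, 4->11, 5->14, 6->8), giving [18, 6, 11, 14, 8]. So part = [18, 6, 11, 14, 8]. part has length 5. The slice part[::3] selects indices [0, 3] (0->18, 3->14), giving [18, 14].

[18, 14]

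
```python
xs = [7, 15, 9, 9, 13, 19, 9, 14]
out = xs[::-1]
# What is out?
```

xs has length 8. The slice xs[::-1] selects indices [7, 6, 5, 4, 3, 2, 1, 0] (7->14, 6->9, 5->19, 4->13, 3->9, 2->9, 1->15, 0->7), giving [14, 9, 19, 13, 9, 9, 15, 7].

[14, 9, 19, 13, 9, 9, 15, 7]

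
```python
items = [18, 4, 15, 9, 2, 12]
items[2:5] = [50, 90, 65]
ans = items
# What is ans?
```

items starts as [18, 4, 15, 9, 2, 12] (length 6). The slice items[2:5] covers indices [2, 3, 4] with values [15, 9, 2]. Replacing that slice with [50, 90, 65] (same length) produces [18, 4, 50, 90, 65, 12].

[18, 4, 50, 90, 65, 12]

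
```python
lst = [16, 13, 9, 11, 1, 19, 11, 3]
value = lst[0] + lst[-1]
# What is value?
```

lst has length 8. lst[0] = 16.
lst has length 8. Negative index -1 maps to positive index 8 + (-1) = 7. lst[7] = 3.
Sum: 16 + 3 = 19.

19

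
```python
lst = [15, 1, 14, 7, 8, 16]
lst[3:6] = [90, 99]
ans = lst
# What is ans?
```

lst starts as [15, 1, 14, 7, 8, 16] (length 6). The slice lst[3:6] covers indices [3, 4, 5] with values [7, 8, 16]. Replacing that slice with [90, 99] (different length) produces [15, 1, 14, 90, 99].

[15, 1, 14, 90, 99]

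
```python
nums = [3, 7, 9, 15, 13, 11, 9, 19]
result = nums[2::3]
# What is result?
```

nums has length 8. The slice nums[2::3] selects indices [2, 5] (2->9, 5->11), giving [9, 11].

[9, 11]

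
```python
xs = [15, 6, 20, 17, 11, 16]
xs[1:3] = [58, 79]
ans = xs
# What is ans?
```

xs starts as [15, 6, 20, 17, 11, 16] (length 6). The slice xs[1:3] covers indices [1, 2] with values [6, 20]. Replacing that slice with [58, 79] (same length) produces [15, 58, 79, 17, 11, 16].

[15, 58, 79, 17, 11, 16]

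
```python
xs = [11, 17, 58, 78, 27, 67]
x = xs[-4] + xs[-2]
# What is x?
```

xs has length 6. Negative index -4 maps to positive index 6 + (-4) = 2. xs[2] = 58.
xs has length 6. Negative index -2 maps to positive index 6 + (-2) = 4. xs[4] = 27.
Sum: 58 + 27 = 85.

85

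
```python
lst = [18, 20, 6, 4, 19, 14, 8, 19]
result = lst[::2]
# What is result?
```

lst has length 8. The slice lst[::2] selects indices [0, 2, 4, 6] (0->18, 2->6, 4->19, 6->8), giving [18, 6, 19, 8].

[18, 6, 19, 8]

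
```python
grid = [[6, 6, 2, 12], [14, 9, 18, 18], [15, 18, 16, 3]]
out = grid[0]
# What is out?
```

grid has 3 rows. Row 0 is [6, 6, 2, 12].

[6, 6, 2, 12]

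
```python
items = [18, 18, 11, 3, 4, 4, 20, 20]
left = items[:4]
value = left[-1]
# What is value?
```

items has length 8. The slice items[:4] selects indices [0, 1, 2, 3] (0->18, 1->18, 2->11, 3->3), giving [18, 18, 11, 3]. So left = [18, 18, 11, 3]. Then left[-1] = 3.

3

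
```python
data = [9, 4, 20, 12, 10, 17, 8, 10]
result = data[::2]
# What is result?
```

data has length 8. The slice data[::2] selects indices [0, 2, 4, 6] (0->9, 2->20, 4->10, 6->8), giving [9, 20, 10, 8].

[9, 20, 10, 8]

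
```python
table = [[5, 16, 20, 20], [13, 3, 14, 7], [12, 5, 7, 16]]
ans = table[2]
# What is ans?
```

table has 3 rows. Row 2 is [12, 5, 7, 16].

[12, 5, 7, 16]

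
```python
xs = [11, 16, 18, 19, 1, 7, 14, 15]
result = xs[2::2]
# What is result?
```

xs has length 8. The slice xs[2::2] selects indices [2, 4, 6] (2->18, 4->1, 6->14), giving [18, 1, 14].

[18, 1, 14]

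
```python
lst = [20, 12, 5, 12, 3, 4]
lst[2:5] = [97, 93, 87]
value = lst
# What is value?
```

lst starts as [20, 12, 5, 12, 3, 4] (length 6). The slice lst[2:5] covers indices [2, 3, 4] with values [5, 12, 3]. Replacing that slice with [97, 93, 87] (same length) produces [20, 12, 97, 93, 87, 4].

[20, 12, 97, 93, 87, 4]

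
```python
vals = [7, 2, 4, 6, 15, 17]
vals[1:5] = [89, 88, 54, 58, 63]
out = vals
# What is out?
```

vals starts as [7, 2, 4, 6, 15, 17] (length 6). The slice vals[1:5] covers indices [1, 2, 3, 4] with values [2, 4, 6, 15]. Replacing that slice with [89, 88, 54, 58, 63] (different length) produces [7, 89, 88, 54, 58, 63, 17].

[7, 89, 88, 54, 58, 63, 17]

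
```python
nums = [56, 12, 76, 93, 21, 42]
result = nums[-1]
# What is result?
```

nums has length 6. Negative index -1 maps to positive index 6 + (-1) = 5. nums[5] = 42.

42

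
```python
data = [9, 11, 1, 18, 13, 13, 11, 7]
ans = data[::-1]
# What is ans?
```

data has length 8. The slice data[::-1] selects indices [7, 6, 5, 4, 3, 2, 1, 0] (7->7, 6->11, 5->13, 4->13, 3->18, 2->1, 1->11, 0->9), giving [7, 11, 13, 13, 18, 1, 11, 9].

[7, 11, 13, 13, 18, 1, 11, 9]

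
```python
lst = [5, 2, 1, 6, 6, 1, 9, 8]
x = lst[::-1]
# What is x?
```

lst has length 8. The slice lst[::-1] selects indices [7, 6, 5, 4, 3, 2, 1, 0] (7->8, 6->9, 5->1, 4->6, 3->6, 2->1, 1->2, 0->5), giving [8, 9, 1, 6, 6, 1, 2, 5].

[8, 9, 1, 6, 6, 1, 2, 5]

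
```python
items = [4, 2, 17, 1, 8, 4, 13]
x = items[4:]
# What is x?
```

items has length 7. The slice items[4:] selects indices [4, 5, 6] (4->8, 5->4, 6->13), giving [8, 4, 13].

[8, 4, 13]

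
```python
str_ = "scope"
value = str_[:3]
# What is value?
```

str_ has length 5. The slice str_[:3] selects indices [0, 1, 2] (0->'s', 1->'c', 2->'o'), giving 'sco'.

'sco'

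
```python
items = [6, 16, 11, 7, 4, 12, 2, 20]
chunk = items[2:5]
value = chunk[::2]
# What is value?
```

items has length 8. The slice items[2:5] selects indices [2, 3, 4] (2->11, 3->7, 4->4), giving [11, 7, 4]. So chunk = [11, 7, 4]. chunk has length 3. The slice chunk[::2] selects indices [0, 2] (0->11, 2->4), giving [11, 4].

[11, 4]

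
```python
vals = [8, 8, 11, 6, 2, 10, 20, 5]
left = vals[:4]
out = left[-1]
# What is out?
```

vals has length 8. The slice vals[:4] selects indices [0, 1, 2, 3] (0->8, 1->8, 2->11, 3->6), giving [8, 8, 11, 6]. So left = [8, 8, 11, 6]. Then left[-1] = 6.

6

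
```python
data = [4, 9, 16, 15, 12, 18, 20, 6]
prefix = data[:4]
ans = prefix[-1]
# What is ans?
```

data has length 8. The slice data[:4] selects indices [0, 1, 2, 3] (0->4, 1->9, 2->16, 3->15), giving [4, 9, 16, 15]. So prefix = [4, 9, 16, 15]. Then prefix[-1] = 15.

15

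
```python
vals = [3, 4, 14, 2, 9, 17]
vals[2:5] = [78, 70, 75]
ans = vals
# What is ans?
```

vals starts as [3, 4, 14, 2, 9, 17] (length 6). The slice vals[2:5] covers indices [2, 3, 4] with values [14, 2, 9]. Replacing that slice with [78, 70, 75] (same length) produces [3, 4, 78, 70, 75, 17].

[3, 4, 78, 70, 75, 17]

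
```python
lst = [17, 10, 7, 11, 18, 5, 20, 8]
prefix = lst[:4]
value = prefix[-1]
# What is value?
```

lst has length 8. The slice lst[:4] selects indices [0, 1, 2, 3] (0->17, 1->10, 2->7, 3->11), giving [17, 10, 7, 11]. So prefix = [17, 10, 7, 11]. Then prefix[-1] = 11.

11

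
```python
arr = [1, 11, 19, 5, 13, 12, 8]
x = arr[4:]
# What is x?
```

arr has length 7. The slice arr[4:] selects indices [4, 5, 6] (4->13, 5->12, 6->8), giving [13, 12, 8].

[13, 12, 8]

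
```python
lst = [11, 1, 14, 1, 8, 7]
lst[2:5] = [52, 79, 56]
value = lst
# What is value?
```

lst starts as [11, 1, 14, 1, 8, 7] (length 6). The slice lst[2:5] covers indices [2, 3, 4] with values [14, 1, 8]. Replacing that slice with [52, 79, 56] (same length) produces [11, 1, 52, 79, 56, 7].

[11, 1, 52, 79, 56, 7]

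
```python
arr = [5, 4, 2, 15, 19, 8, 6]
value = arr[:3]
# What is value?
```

arr has length 7. The slice arr[:3] selects indices [0, 1, 2] (0->5, 1->4, 2->2), giving [5, 4, 2].

[5, 4, 2]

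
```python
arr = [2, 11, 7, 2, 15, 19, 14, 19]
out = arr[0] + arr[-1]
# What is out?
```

arr has length 8. arr[0] = 2.
arr has length 8. Negative index -1 maps to positive index 8 + (-1) = 7. arr[7] = 19.
Sum: 2 + 19 = 21.

21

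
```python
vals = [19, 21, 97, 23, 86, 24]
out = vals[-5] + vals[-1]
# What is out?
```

vals has length 6. Negative index -5 maps to positive index 6 + (-5) = 1. vals[1] = 21.
vals has length 6. Negative index -1 maps to positive index 6 + (-1) = 5. vals[5] = 24.
Sum: 21 + 24 = 45.

45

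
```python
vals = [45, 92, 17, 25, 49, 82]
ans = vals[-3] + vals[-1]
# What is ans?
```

vals has length 6. Negative index -3 maps to positive index 6 + (-3) = 3. vals[3] = 25.
vals has length 6. Negative index -1 maps to positive index 6 + (-1) = 5. vals[5] = 82.
Sum: 25 + 82 = 107.

107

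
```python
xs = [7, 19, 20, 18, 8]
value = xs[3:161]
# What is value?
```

xs has length 5. The slice xs[3:161] selects indices [3, 4] (3->18, 4->8), giving [18, 8].

[18, 8]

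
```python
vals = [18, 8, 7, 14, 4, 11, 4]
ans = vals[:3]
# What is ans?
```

vals has length 7. The slice vals[:3] selects indices [0, 1, 2] (0->18, 1->8, 2->7), giving [18, 8, 7].

[18, 8, 7]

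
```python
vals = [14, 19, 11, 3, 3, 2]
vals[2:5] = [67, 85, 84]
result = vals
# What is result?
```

vals starts as [14, 19, 11, 3, 3, 2] (length 6). The slice vals[2:5] covers indices [2, 3, 4] with values [11, 3, 3]. Replacing that slice with [67, 85, 84] (same length) produces [14, 19, 67, 85, 84, 2].

[14, 19, 67, 85, 84, 2]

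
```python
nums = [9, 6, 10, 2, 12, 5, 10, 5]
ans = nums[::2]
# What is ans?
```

nums has length 8. The slice nums[::2] selects indices [0, 2, 4, 6] (0->9, 2->10, 4->12, 6->10), giving [9, 10, 12, 10].

[9, 10, 12, 10]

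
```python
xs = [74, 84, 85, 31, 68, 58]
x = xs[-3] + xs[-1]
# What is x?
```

xs has length 6. Negative index -3 maps to positive index 6 + (-3) = 3. xs[3] = 31.
xs has length 6. Negative index -1 maps to positive index 6 + (-1) = 5. xs[5] = 58.
Sum: 31 + 58 = 89.

89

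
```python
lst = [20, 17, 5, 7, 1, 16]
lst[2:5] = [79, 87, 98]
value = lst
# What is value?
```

lst starts as [20, 17, 5, 7, 1, 16] (length 6). The slice lst[2:5] covers indices [2, 3, 4] with values [5, 7, 1]. Replacing that slice with [79, 87, 98] (same length) produces [20, 17, 79, 87, 98, 16].

[20, 17, 79, 87, 98, 16]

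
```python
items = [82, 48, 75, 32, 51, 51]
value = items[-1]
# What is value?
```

items has length 6. Negative index -1 maps to positive index 6 + (-1) = 5. items[5] = 51.

51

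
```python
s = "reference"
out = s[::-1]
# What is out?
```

s has length 9. The slice s[::-1] selects indices [8, 7, 6, 5, 4, 3, 2, 1, 0] (8->'e', 7->'c', 6->'n', 5->'e', 4->'r', 3->'e', 2->'f', 1->'e', 0->'r'), giving 'ecnerefer'.

'ecnerefer'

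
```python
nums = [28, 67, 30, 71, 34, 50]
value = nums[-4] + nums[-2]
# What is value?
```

nums has length 6. Negative index -4 maps to positive index 6 + (-4) = 2. nums[2] = 30.
nums has length 6. Negative index -2 maps to positive index 6 + (-2) = 4. nums[4] = 34.
Sum: 30 + 34 = 64.

64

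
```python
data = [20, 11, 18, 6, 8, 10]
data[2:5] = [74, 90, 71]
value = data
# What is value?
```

data starts as [20, 11, 18, 6, 8, 10] (length 6). The slice data[2:5] covers indices [2, 3, 4] with values [18, 6, 8]. Replacing that slice with [74, 90, 71] (same length) produces [20, 11, 74, 90, 71, 10].

[20, 11, 74, 90, 71, 10]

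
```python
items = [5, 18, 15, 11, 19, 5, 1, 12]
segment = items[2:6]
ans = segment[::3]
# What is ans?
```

items has length 8. The slice items[2:6] selects indices [2, 3, 4, 5] (2->15, 3->11, 4->19, 5->5), giving [15, 11, 19, 5]. So segment = [15, 11, 19, 5]. segment has length 4. The slice segment[::3] selects indices [0, 3] (0->15, 3->5), giving [15, 5].

[15, 5]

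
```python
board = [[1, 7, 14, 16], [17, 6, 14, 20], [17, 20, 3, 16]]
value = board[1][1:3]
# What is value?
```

board[1] = [17, 6, 14, 20]. board[1] has length 4. The slice board[1][1:3] selects indices [1, 2] (1->6, 2->14), giving [6, 14].

[6, 14]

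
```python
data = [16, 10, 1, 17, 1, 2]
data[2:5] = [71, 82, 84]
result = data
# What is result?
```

data starts as [16, 10, 1, 17, 1, 2] (length 6). The slice data[2:5] covers indices [2, 3, 4] with values [1, 17, 1]. Replacing that slice with [71, 82, 84] (same length) produces [16, 10, 71, 82, 84, 2].

[16, 10, 71, 82, 84, 2]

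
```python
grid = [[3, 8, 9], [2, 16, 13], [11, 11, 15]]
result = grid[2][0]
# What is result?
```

grid[2] = [11, 11, 15]. Taking column 0 of that row yields 11.

11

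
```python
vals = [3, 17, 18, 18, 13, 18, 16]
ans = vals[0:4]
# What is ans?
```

vals has length 7. The slice vals[0:4] selects indices [0, 1, 2, 3] (0->3, 1->17, 2->18, 3->18), giving [3, 17, 18, 18].

[3, 17, 18, 18]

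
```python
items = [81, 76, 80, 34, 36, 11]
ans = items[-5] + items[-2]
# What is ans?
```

items has length 6. Negative index -5 maps to positive index 6 + (-5) = 1. items[1] = 76.
items has length 6. Negative index -2 maps to positive index 6 + (-2) = 4. items[4] = 36.
Sum: 76 + 36 = 112.

112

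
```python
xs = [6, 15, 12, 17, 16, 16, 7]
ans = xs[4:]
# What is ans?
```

xs has length 7. The slice xs[4:] selects indices [4, 5, 6] (4->16, 5->16, 6->7), giving [16, 16, 7].

[16, 16, 7]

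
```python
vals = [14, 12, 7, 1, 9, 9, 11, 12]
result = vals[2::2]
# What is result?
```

vals has length 8. The slice vals[2::2] selects indices [2, 4, 6] (2->7, 4->9, 6->11), giving [7, 9, 11].

[7, 9, 11]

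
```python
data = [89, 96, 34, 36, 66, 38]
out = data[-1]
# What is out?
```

data has length 6. Negative index -1 maps to positive index 6 + (-1) = 5. data[5] = 38.

38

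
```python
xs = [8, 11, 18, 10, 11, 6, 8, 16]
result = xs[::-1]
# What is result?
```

xs has length 8. The slice xs[::-1] selects indices [7, 6, 5, 4, 3, 2, 1, 0] (7->16, 6->8, 5->6, 4->11, 3->10, 2->18, 1->11, 0->8), giving [16, 8, 6, 11, 10, 18, 11, 8].

[16, 8, 6, 11, 10, 18, 11, 8]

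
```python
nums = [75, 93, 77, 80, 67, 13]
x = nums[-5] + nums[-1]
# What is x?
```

nums has length 6. Negative index -5 maps to positive index 6 + (-5) = 1. nums[1] = 93.
nums has length 6. Negative index -1 maps to positive index 6 + (-1) = 5. nums[5] = 13.
Sum: 93 + 13 = 106.

106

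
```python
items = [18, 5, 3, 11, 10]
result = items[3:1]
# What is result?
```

items has length 5. The slice items[3:1] resolves to an empty index range, so the result is [].

[]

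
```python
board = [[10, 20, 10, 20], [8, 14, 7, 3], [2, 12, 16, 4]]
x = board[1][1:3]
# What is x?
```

board[1] = [8, 14, 7, 3]. board[1] has length 4. The slice board[1][1:3] selects indices [1, 2] (1->14, 2->7), giving [14, 7].

[14, 7]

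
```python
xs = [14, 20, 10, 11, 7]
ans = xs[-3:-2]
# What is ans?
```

xs has length 5. The slice xs[-3:-2] selects indices [2] (2->10), giving [10].

[10]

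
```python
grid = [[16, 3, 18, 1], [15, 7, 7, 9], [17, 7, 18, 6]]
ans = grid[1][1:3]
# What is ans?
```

grid[1] = [15, 7, 7, 9]. grid[1] has length 4. The slice grid[1][1:3] selects indices [1, 2] (1->7, 2->7), giving [7, 7].

[7, 7]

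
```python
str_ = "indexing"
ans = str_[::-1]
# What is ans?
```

str_ has length 8. The slice str_[::-1] selects indices [7, 6, 5, 4, 3, 2, 1, 0] (7->'g', 6->'n', 5->'i', 4->'x', 3->'e', 2->'d', 1->'n', 0->'i'), giving 'gnixedni'.

'gnixedni'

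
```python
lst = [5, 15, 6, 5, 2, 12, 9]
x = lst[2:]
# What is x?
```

lst has length 7. The slice lst[2:] selects indices [2, 3, 4, 5, 6] (2->6, 3->5, 4->2, 5->12, 6->9), giving [6, 5, 2, 12, 9].

[6, 5, 2, 12, 9]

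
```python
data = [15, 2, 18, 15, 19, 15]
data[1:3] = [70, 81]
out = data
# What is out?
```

data starts as [15, 2, 18, 15, 19, 15] (length 6). The slice data[1:3] covers indices [1, 2] with values [2, 18]. Replacing that slice with [70, 81] (same length) produces [15, 70, 81, 15, 19, 15].

[15, 70, 81, 15, 19, 15]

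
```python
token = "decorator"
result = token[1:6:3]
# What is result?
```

token has length 9. The slice token[1:6:3] selects indices [1, 4] (1->'e', 4->'r'), giving 'er'.

'er'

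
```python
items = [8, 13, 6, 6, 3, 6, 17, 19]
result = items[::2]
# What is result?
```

items has length 8. The slice items[::2] selects indices [0, 2, 4, 6] (0->8, 2->6, 4->3, 6->17), giving [8, 6, 3, 17].

[8, 6, 3, 17]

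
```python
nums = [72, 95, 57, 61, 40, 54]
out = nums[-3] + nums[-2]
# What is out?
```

nums has length 6. Negative index -3 maps to positive index 6 + (-3) = 3. nums[3] = 61.
nums has length 6. Negative index -2 maps to positive index 6 + (-2) = 4. nums[4] = 40.
Sum: 61 + 40 = 101.

101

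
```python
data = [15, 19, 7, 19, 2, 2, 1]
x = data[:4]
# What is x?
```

data has length 7. The slice data[:4] selects indices [0, 1, 2, 3] (0->15, 1->19, 2->7, 3->19), giving [15, 19, 7, 19].

[15, 19, 7, 19]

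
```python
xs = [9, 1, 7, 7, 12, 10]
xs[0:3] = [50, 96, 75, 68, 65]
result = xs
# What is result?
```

xs starts as [9, 1, 7, 7, 12, 10] (length 6). The slice xs[0:3] covers indices [0, 1, 2] with values [9, 1, 7]. Replacing that slice with [50, 96, 75, 68, 65] (different length) produces [50, 96, 75, 68, 65, 7, 12, 10].

[50, 96, 75, 68, 65, 7, 12, 10]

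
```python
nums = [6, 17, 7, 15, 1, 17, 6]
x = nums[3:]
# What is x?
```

nums has length 7. The slice nums[3:] selects indices [3, 4, 5, 6] (3->15, 4->1, 5->17, 6->6), giving [15, 1, 17, 6].

[15, 1, 17, 6]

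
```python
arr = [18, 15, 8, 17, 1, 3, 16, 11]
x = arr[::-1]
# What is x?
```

arr has length 8. The slice arr[::-1] selects indices [7, 6, 5, 4, 3, 2, 1, 0] (7->11, 6->16, 5->3, 4->1, 3->17, 2->8, 1->15, 0->18), giving [11, 16, 3, 1, 17, 8, 15, 18].

[11, 16, 3, 1, 17, 8, 15, 18]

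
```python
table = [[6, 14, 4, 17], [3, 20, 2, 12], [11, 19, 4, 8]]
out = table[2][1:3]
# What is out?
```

table[2] = [11, 19, 4, 8]. table[2] has length 4. The slice table[2][1:3] selects indices [1, 2] (1->19, 2->4), giving [19, 4].

[19, 4]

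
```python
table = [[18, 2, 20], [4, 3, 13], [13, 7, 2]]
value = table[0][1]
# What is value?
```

table[0] = [18, 2, 20]. Taking column 1 of that row yields 2.

2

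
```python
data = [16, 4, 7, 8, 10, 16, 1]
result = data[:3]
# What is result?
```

data has length 7. The slice data[:3] selects indices [0, 1, 2] (0->16, 1->4, 2->7), giving [16, 4, 7].

[16, 4, 7]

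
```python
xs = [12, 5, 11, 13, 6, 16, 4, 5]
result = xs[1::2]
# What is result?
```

xs has length 8. The slice xs[1::2] selects indices [1, 3, 5, 7] (1->5, 3->13, 5->16, 7->5), giving [5, 13, 16, 5].

[5, 13, 16, 5]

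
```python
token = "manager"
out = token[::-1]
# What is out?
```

token has length 7. The slice token[::-1] selects indices [6, 5, 4, 3, 2, 1, 0] (6->'r', 5->'e', 4->'g', 3->'a', 2->'n', 1->'a', 0->'m'), giving 'reganam'.

'reganam'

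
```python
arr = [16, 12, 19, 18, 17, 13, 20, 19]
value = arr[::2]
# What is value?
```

arr has length 8. The slice arr[::2] selects indices [0, 2, 4, 6] (0->16, 2->19, 4->17, 6->20), giving [16, 19, 17, 20].

[16, 19, 17, 20]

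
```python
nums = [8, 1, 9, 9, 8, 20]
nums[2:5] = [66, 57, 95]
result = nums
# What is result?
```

nums starts as [8, 1, 9, 9, 8, 20] (length 6). The slice nums[2:5] covers indices [2, 3, 4] with values [9, 9, 8]. Replacing that slice with [66, 57, 95] (same length) produces [8, 1, 66, 57, 95, 20].

[8, 1, 66, 57, 95, 20]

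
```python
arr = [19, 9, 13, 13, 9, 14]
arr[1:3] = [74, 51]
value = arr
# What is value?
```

arr starts as [19, 9, 13, 13, 9, 14] (length 6). The slice arr[1:3] covers indices [1, 2] with values [9, 13]. Replacing that slice with [74, 51] (same length) produces [19, 74, 51, 13, 9, 14].

[19, 74, 51, 13, 9, 14]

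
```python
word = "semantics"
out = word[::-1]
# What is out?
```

word has length 9. The slice word[::-1] selects indices [8, 7, 6, 5, 4, 3, 2, 1, 0] (8->'s', 7->'c', 6->'i', 5->'t', 4->'n', 3->'a', 2->'m', 1->'e', 0->'s'), giving 'scitnames'.

'scitnames'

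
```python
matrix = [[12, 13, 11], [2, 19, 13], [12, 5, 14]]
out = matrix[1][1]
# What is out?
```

matrix[1] = [2, 19, 13]. Taking column 1 of that row yields 19.

19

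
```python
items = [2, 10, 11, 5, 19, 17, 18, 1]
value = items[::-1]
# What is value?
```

items has length 8. The slice items[::-1] selects indices [7, 6, 5, 4, 3, 2, 1, 0] (7->1, 6->18, 5->17, 4->19, 3->5, 2->11, 1->10, 0->2), giving [1, 18, 17, 19, 5, 11, 10, 2].

[1, 18, 17, 19, 5, 11, 10, 2]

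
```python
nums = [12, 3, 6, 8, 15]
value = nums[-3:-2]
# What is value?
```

nums has length 5. The slice nums[-3:-2] selects indices [2] (2->6), giving [6].

[6]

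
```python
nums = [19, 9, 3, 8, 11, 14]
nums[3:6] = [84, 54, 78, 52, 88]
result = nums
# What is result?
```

nums starts as [19, 9, 3, 8, 11, 14] (length 6). The slice nums[3:6] covers indices [3, 4, 5] with values [8, 11, 14]. Replacing that slice with [84, 54, 78, 52, 88] (different length) produces [19, 9, 3, 84, 54, 78, 52, 88].

[19, 9, 3, 84, 54, 78, 52, 88]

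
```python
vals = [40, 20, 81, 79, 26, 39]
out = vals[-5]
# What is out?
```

vals has length 6. Negative index -5 maps to positive index 6 + (-5) = 1. vals[1] = 20.

20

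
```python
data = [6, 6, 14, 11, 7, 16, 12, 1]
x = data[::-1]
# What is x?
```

data has length 8. The slice data[::-1] selects indices [7, 6, 5, 4, 3, 2, 1, 0] (7->1, 6->12, 5->16, 4->7, 3->11, 2->14, 1->6, 0->6), giving [1, 12, 16, 7, 11, 14, 6, 6].

[1, 12, 16, 7, 11, 14, 6, 6]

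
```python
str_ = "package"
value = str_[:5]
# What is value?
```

str_ has length 7. The slice str_[:5] selects indices [0, 1, 2, 3, 4] (0->'p', 1->'a', 2->'c', 3->'k', 4->'a'), giving 'packa'.

'packa'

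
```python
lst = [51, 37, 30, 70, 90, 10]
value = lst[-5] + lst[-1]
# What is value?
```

lst has length 6. Negative index -5 maps to positive index 6 + (-5) = 1. lst[1] = 37.
lst has length 6. Negative index -1 maps to positive index 6 + (-1) = 5. lst[5] = 10.
Sum: 37 + 10 = 47.

47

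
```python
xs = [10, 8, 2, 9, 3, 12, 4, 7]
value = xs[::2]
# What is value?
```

xs has length 8. The slice xs[::2] selects indices [0, 2, 4, 6] (0->10, 2->2, 4->3, 6->4), giving [10, 2, 3, 4].

[10, 2, 3, 4]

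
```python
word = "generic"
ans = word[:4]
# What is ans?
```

word has length 7. The slice word[:4] selects indices [0, 1, 2, 3] (0->'g', 1->'e', 2->'n', 3->'e'), giving 'gene'.

'gene'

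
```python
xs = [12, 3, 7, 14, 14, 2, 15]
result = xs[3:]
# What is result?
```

xs has length 7. The slice xs[3:] selects indices [3, 4, 5, 6] (3->14, 4->14, 5->2, 6->15), giving [14, 14, 2, 15].

[14, 14, 2, 15]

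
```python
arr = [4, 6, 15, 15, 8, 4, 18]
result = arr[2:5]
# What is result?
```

arr has length 7. The slice arr[2:5] selects indices [2, 3, 4] (2->15, 3->15, 4->8), giving [15, 15, 8].

[15, 15, 8]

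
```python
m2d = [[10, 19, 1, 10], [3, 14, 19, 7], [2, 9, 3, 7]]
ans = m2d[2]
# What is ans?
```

m2d has 3 rows. Row 2 is [2, 9, 3, 7].

[2, 9, 3, 7]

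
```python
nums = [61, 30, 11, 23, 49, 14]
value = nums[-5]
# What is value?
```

nums has length 6. Negative index -5 maps to positive index 6 + (-5) = 1. nums[1] = 30.

30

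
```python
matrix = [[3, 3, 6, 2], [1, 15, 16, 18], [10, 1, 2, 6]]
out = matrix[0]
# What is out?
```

matrix has 3 rows. Row 0 is [3, 3, 6, 2].

[3, 3, 6, 2]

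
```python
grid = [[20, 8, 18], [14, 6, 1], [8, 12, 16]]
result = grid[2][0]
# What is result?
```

grid[2] = [8, 12, 16]. Taking column 0 of that row yields 8.

8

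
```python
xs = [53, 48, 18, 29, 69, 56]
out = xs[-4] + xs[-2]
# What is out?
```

xs has length 6. Negative index -4 maps to positive index 6 + (-4) = 2. xs[2] = 18.
xs has length 6. Negative index -2 maps to positive index 6 + (-2) = 4. xs[4] = 69.
Sum: 18 + 69 = 87.

87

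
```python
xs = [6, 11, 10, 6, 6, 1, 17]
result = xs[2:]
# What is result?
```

xs has length 7. The slice xs[2:] selects indices [2, 3, 4, 5, 6] (2->10, 3->6, 4->6, 5->1, 6->17), giving [10, 6, 6, 1, 17].

[10, 6, 6, 1, 17]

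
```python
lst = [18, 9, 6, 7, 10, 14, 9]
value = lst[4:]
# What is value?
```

lst has length 7. The slice lst[4:] selects indices [4, 5, 6] (4->10, 5->14, 6->9), giving [10, 14, 9].

[10, 14, 9]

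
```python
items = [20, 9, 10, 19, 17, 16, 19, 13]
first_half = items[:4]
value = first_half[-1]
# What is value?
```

items has length 8. The slice items[:4] selects indices [0, 1, 2, 3] (0->20, 1->9, 2->10, 3->19), giving [20, 9, 10, 19]. So first_half = [20, 9, 10, 19]. Then first_half[-1] = 19.

19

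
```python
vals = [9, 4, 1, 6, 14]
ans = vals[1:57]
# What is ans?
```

vals has length 5. The slice vals[1:57] selects indices [1, 2, 3, 4] (1->4, 2->1, 3->6, 4->14), giving [4, 1, 6, 14].

[4, 1, 6, 14]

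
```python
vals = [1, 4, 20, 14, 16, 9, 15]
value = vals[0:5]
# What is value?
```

vals has length 7. The slice vals[0:5] selects indices [0, 1, 2, 3, 4] (0->1, 1->4, 2->20, 3->14, 4->16), giving [1, 4, 20, 14, 16].

[1, 4, 20, 14, 16]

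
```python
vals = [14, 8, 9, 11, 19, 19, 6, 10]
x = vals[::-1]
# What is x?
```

vals has length 8. The slice vals[::-1] selects indices [7, 6, 5, 4, 3, 2, 1, 0] (7->10, 6->6, 5->19, 4->19, 3->11, 2->9, 1->8, 0->14), giving [10, 6, 19, 19, 11, 9, 8, 14].

[10, 6, 19, 19, 11, 9, 8, 14]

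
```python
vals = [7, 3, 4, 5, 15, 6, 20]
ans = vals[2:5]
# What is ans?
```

vals has length 7. The slice vals[2:5] selects indices [2, 3, 4] (2->4, 3->5, 4->15), giving [4, 5, 15].

[4, 5, 15]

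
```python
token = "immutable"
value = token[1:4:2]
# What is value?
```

token has length 9. The slice token[1:4:2] selects indices [1, 3] (1->'m', 3->'u'), giving 'mu'.

'mu'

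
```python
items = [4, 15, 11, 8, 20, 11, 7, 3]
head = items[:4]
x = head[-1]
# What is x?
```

items has length 8. The slice items[:4] selects indices [0, 1, 2, 3] (0->4, 1->15, 2->11, 3->8), giving [4, 15, 11, 8]. So head = [4, 15, 11, 8]. Then head[-1] = 8.

8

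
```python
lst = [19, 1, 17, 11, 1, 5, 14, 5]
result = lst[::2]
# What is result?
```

lst has length 8. The slice lst[::2] selects indices [0, 2, 4, 6] (0->19, 2->17, 4->1, 6->14), giving [19, 17, 1, 14].

[19, 17, 1, 14]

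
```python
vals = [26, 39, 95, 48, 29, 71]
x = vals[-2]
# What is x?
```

vals has length 6. Negative index -2 maps to positive index 6 + (-2) = 4. vals[4] = 29.

29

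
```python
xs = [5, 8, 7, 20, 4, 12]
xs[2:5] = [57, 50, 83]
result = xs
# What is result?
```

xs starts as [5, 8, 7, 20, 4, 12] (length 6). The slice xs[2:5] covers indices [2, 3, 4] with values [7, 20, 4]. Replacing that slice with [57, 50, 83] (same length) produces [5, 8, 57, 50, 83, 12].

[5, 8, 57, 50, 83, 12]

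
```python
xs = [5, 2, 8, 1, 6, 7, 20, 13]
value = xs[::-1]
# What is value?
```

xs has length 8. The slice xs[::-1] selects indices [7, 6, 5, 4, 3, 2, 1, 0] (7->13, 6->20, 5->7, 4->6, 3->1, 2->8, 1->2, 0->5), giving [13, 20, 7, 6, 1, 8, 2, 5].

[13, 20, 7, 6, 1, 8, 2, 5]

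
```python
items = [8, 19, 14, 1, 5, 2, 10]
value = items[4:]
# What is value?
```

items has length 7. The slice items[4:] selects indices [4, 5, 6] (4->5, 5->2, 6->10), giving [5, 2, 10].

[5, 2, 10]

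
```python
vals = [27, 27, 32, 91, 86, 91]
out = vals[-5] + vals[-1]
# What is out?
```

vals has length 6. Negative index -5 maps to positive index 6 + (-5) = 1. vals[1] = 27.
vals has length 6. Negative index -1 maps to positive index 6 + (-1) = 5. vals[5] = 91.
Sum: 27 + 91 = 118.

118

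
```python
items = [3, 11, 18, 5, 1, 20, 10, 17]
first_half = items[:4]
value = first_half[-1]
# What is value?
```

items has length 8. The slice items[:4] selects indices [0, 1, 2, 3] (0->3, 1->11, 2->18, 3->5), giving [3, 11, 18, 5]. So first_half = [3, 11, 18, 5]. Then first_half[-1] = 5.

5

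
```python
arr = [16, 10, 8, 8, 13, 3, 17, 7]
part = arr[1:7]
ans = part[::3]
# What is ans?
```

arr has length 8. The slice arr[1:7] selects indices [1, 2, 3, 4, 5, 6] (1->10, 2->8, 3->8, 4->13, 5->3, 6->17), giving [10, 8, 8, 13, 3, 17]. So part = [10, 8, 8, 13, 3, 17]. part has length 6. The slice part[::3] selects indices [0, 3] (0->10, 3->13), giving [10, 13].

[10, 13]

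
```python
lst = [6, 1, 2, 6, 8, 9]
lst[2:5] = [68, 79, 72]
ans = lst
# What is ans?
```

lst starts as [6, 1, 2, 6, 8, 9] (length 6). The slice lst[2:5] covers indices [2, 3, 4] with values [2, 6, 8]. Replacing that slice with [68, 79, 72] (same length) produces [6, 1, 68, 79, 72, 9].

[6, 1, 68, 79, 72, 9]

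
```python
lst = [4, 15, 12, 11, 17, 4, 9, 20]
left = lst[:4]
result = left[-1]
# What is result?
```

lst has length 8. The slice lst[:4] selects indices [0, 1, 2, 3] (0->4, 1->15, 2->12, 3->11), giving [4, 15, 12, 11]. So left = [4, 15, 12, 11]. Then left[-1] = 11.

11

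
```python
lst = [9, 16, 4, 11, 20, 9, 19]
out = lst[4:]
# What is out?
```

lst has length 7. The slice lst[4:] selects indices [4, 5, 6] (4->20, 5->9, 6->19), giving [20, 9, 19].

[20, 9, 19]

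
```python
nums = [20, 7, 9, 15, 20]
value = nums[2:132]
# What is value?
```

nums has length 5. The slice nums[2:132] selects indices [2, 3, 4] (2->9, 3->15, 4->20), giving [9, 15, 20].

[9, 15, 20]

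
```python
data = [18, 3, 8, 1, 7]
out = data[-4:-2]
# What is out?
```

data has length 5. The slice data[-4:-2] selects indices [1, 2] (1->3, 2->8), giving [3, 8].

[3, 8]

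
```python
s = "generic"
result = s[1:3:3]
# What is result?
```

s has length 7. The slice s[1:3:3] selects indices [1] (1->'e'), giving 'e'.

'e'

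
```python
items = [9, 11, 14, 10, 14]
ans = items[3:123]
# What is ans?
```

items has length 5. The slice items[3:123] selects indices [3, 4] (3->10, 4->14), giving [10, 14].

[10, 14]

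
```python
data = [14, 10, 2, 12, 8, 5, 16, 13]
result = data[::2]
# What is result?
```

data has length 8. The slice data[::2] selects indices [0, 2, 4, 6] (0->14, 2->2, 4->8, 6->16), giving [14, 2, 8, 16].

[14, 2, 8, 16]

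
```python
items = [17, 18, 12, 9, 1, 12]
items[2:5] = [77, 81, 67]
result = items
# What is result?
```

items starts as [17, 18, 12, 9, 1, 12] (length 6). The slice items[2:5] covers indices [2, 3, 4] with values [12, 9, 1]. Replacing that slice with [77, 81, 67] (same length) produces [17, 18, 77, 81, 67, 12].

[17, 18, 77, 81, 67, 12]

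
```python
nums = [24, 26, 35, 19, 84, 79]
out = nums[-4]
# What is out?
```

nums has length 6. Negative index -4 maps to positive index 6 + (-4) = 2. nums[2] = 35.

35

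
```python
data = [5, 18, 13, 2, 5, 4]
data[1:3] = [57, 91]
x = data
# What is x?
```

data starts as [5, 18, 13, 2, 5, 4] (length 6). The slice data[1:3] covers indices [1, 2] with values [18, 13]. Replacing that slice with [57, 91] (same length) produces [5, 57, 91, 2, 5, 4].

[5, 57, 91, 2, 5, 4]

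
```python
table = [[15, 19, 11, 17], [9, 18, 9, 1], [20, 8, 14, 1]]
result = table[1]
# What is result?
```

table has 3 rows. Row 1 is [9, 18, 9, 1].

[9, 18, 9, 1]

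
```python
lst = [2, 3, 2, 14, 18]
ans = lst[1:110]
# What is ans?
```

lst has length 5. The slice lst[1:110] selects indices [1, 2, 3, 4] (1->3, 2->2, 3->14, 4->18), giving [3, 2, 14, 18].

[3, 2, 14, 18]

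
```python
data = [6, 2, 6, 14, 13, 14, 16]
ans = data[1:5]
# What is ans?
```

data has length 7. The slice data[1:5] selects indices [1, 2, 3, 4] (1->2, 2->6, 3->14, 4->13), giving [2, 6, 14, 13].

[2, 6, 14, 13]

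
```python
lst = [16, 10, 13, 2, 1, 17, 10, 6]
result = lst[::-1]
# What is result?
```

lst has length 8. The slice lst[::-1] selects indices [7, 6, 5, 4, 3, 2, 1, 0] (7->6, 6->10, 5->17, 4->1, 3->2, 2->13, 1->10, 0->16), giving [6, 10, 17, 1, 2, 13, 10, 16].

[6, 10, 17, 1, 2, 13, 10, 16]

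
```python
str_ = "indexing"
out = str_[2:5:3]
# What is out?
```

str_ has length 8. The slice str_[2:5:3] selects indices [2] (2->'d'), giving 'd'.

'd'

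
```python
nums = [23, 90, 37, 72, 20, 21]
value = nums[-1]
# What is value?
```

nums has length 6. Negative index -1 maps to positive index 6 + (-1) = 5. nums[5] = 21.

21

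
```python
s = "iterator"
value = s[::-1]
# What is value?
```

s has length 8. The slice s[::-1] selects indices [7, 6, 5, 4, 3, 2, 1, 0] (7->'r', 6->'o', 5->'t', 4->'a', 3->'r', 2->'e', 1->'t', 0->'i'), giving 'rotareti'.

'rotareti'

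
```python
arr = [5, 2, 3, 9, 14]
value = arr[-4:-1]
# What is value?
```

arr has length 5. The slice arr[-4:-1] selects indices [1, 2, 3] (1->2, 2->3, 3->9), giving [2, 3, 9].

[2, 3, 9]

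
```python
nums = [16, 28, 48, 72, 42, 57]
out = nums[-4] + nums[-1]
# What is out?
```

nums has length 6. Negative index -4 maps to positive index 6 + (-4) = 2. nums[2] = 48.
nums has length 6. Negative index -1 maps to positive index 6 + (-1) = 5. nums[5] = 57.
Sum: 48 + 57 = 105.

105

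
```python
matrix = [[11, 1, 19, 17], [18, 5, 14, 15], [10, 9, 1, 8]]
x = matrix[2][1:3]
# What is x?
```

matrix[2] = [10, 9, 1, 8]. matrix[2] has length 4. The slice matrix[2][1:3] selects indices [1, 2] (1->9, 2->1), giving [9, 1].

[9, 1]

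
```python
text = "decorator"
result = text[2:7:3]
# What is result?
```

text has length 9. The slice text[2:7:3] selects indices [2, 5] (2->'c', 5->'a'), giving 'ca'.

'ca'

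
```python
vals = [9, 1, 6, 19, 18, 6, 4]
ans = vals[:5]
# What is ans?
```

vals has length 7. The slice vals[:5] selects indices [0, 1, 2, 3, 4] (0->9, 1->1, 2->6, 3->19, 4->18), giving [9, 1, 6, 19, 18].

[9, 1, 6, 19, 18]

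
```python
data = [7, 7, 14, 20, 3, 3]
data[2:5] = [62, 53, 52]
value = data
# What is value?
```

data starts as [7, 7, 14, 20, 3, 3] (length 6). The slice data[2:5] covers indices [2, 3, 4] with values [14, 20, 3]. Replacing that slice with [62, 53, 52] (same length) produces [7, 7, 62, 53, 52, 3].

[7, 7, 62, 53, 52, 3]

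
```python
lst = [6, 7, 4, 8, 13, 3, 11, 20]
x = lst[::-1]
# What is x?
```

lst has length 8. The slice lst[::-1] selects indices [7, 6, 5, 4, 3, 2, 1, 0] (7->20, 6->11, 5->3, 4->13, 3->8, 2->4, 1->7, 0->6), giving [20, 11, 3, 13, 8, 4, 7, 6].

[20, 11, 3, 13, 8, 4, 7, 6]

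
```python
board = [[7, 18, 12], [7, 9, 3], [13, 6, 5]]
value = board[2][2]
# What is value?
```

board[2] = [13, 6, 5]. Taking column 2 of that row yields 5.

5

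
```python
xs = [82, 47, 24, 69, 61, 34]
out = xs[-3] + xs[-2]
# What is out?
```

xs has length 6. Negative index -3 maps to positive index 6 + (-3) = 3. xs[3] = 69.
xs has length 6. Negative index -2 maps to positive index 6 + (-2) = 4. xs[4] = 61.
Sum: 69 + 61 = 130.

130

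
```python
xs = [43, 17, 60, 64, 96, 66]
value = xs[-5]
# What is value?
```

xs has length 6. Negative index -5 maps to positive index 6 + (-5) = 1. xs[1] = 17.

17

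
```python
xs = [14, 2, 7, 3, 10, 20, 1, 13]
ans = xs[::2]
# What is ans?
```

xs has length 8. The slice xs[::2] selects indices [0, 2, 4, 6] (0->14, 2->7, 4->10, 6->1), giving [14, 7, 10, 1].

[14, 7, 10, 1]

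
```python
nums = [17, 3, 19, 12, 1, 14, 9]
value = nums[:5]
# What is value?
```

nums has length 7. The slice nums[:5] selects indices [0, 1, 2, 3, 4] (0->17, 1->3, 2->19, 3->12, 4->1), giving [17, 3, 19, 12, 1].

[17, 3, 19, 12, 1]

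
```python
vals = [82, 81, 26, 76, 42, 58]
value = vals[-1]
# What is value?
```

vals has length 6. Negative index -1 maps to positive index 6 + (-1) = 5. vals[5] = 58.

58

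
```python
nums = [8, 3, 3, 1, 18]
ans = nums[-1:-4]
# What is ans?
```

nums has length 5. The slice nums[-1:-4] resolves to an empty index range, so the result is [].

[]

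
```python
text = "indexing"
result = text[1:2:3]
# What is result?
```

text has length 8. The slice text[1:2:3] selects indices [1] (1->'n'), giving 'n'.

'n'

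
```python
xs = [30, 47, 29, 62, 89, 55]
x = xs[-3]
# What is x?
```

xs has length 6. Negative index -3 maps to positive index 6 + (-3) = 3. xs[3] = 62.

62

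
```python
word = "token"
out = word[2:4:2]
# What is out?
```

word has length 5. The slice word[2:4:2] selects indices [2] (2->'k'), giving 'k'.

'k'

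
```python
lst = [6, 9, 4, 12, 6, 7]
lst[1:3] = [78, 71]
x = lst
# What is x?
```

lst starts as [6, 9, 4, 12, 6, 7] (length 6). The slice lst[1:3] covers indices [1, 2] with values [9, 4]. Replacing that slice with [78, 71] (same length) produces [6, 78, 71, 12, 6, 7].

[6, 78, 71, 12, 6, 7]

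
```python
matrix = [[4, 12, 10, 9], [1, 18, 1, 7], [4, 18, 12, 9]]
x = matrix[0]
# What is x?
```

matrix has 3 rows. Row 0 is [4, 12, 10, 9].

[4, 12, 10, 9]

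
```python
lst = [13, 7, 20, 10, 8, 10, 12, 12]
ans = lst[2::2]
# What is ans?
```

lst has length 8. The slice lst[2::2] selects indices [2, 4, 6] (2->20, 4->8, 6->12), giving [20, 8, 12].

[20, 8, 12]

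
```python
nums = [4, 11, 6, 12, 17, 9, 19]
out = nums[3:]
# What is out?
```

nums has length 7. The slice nums[3:] selects indices [3, 4, 5, 6] (3->12, 4->17, 5->9, 6->19), giving [12, 17, 9, 19].

[12, 17, 9, 19]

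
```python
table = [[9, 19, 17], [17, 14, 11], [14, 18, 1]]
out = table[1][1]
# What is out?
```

table[1] = [17, 14, 11]. Taking column 1 of that row yields 14.

14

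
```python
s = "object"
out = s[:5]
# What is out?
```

s has length 6. The slice s[:5] selects indices [0, 1, 2, 3, 4] (0->'o', 1->'b', 2->'j', 3->'e', 4->'c'), giving 'objec'.

'objec'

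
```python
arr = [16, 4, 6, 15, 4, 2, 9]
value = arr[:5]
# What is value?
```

arr has length 7. The slice arr[:5] selects indices [0, 1, 2, 3, 4] (0->16, 1->4, 2->6, 3->15, 4->4), giving [16, 4, 6, 15, 4].

[16, 4, 6, 15, 4]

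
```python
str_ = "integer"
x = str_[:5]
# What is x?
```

str_ has length 7. The slice str_[:5] selects indices [0, 1, 2, 3, 4] (0->'i', 1->'n', 2->'t', 3->'e', 4->'g'), giving 'integ'.

'integ'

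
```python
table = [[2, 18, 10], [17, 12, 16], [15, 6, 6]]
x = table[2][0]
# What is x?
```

table[2] = [15, 6, 6]. Taking column 0 of that row yields 15.

15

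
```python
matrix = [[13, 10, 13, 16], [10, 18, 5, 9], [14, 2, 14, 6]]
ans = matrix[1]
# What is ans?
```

matrix has 3 rows. Row 1 is [10, 18, 5, 9].

[10, 18, 5, 9]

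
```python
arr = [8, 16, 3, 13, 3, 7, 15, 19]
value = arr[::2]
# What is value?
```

arr has length 8. The slice arr[::2] selects indices [0, 2, 4, 6] (0->8, 2->3, 4->3, 6->15), giving [8, 3, 3, 15].

[8, 3, 3, 15]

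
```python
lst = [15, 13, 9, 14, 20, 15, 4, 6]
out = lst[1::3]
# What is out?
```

lst has length 8. The slice lst[1::3] selects indices [1, 4, 7] (1->13, 4->20, 7->6), giving [13, 20, 6].

[13, 20, 6]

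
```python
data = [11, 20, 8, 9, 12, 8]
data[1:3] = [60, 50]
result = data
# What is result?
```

data starts as [11, 20, 8, 9, 12, 8] (length 6). The slice data[1:3] covers indices [1, 2] with values [20, 8]. Replacing that slice with [60, 50] (same length) produces [11, 60, 50, 9, 12, 8].

[11, 60, 50, 9, 12, 8]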